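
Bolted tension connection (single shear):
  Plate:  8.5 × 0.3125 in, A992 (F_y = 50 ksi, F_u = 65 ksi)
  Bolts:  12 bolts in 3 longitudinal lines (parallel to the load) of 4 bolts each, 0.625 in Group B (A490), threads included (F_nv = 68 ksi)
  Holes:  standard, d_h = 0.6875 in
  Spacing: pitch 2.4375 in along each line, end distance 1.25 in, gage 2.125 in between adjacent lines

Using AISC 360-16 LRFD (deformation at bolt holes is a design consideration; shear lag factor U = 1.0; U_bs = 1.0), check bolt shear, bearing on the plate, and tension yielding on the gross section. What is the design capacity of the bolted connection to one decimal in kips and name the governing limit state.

119.5 kips (gross-section yield governs)

Bolt shear: A_b = π(0.625)²/4 = 0.3068 in². φR_n = 0.75 × 68 × 0.3068 × 12 × 1 = 187.8 kips.
Bearing (0.3125 in plate, F_u = 65 ksi): end bolts L_c = 1.25 − 0.6875/2 = 0.90625, R_n = min(1.2×0.90625×0.3125×65, 2.4×0.625×0.3125×65) = 22.09 kips/bolt; interior L_c = 2.4375 − 0.6875 = 1.75, R_n = 30.469 kips/bolt. φR_n = 0.75 × (3×22.09 + 9×30.469) = 255.4 kips.
Tension yield (gross): A_g = 8.5×0.3125 = 2.6563 in². φR_n = 0.90 × 50 × 2.6563 = 119.5 kips.
Governing: min(187.8, 255.4, 119.5) = 119.5 kips → gross-section yield.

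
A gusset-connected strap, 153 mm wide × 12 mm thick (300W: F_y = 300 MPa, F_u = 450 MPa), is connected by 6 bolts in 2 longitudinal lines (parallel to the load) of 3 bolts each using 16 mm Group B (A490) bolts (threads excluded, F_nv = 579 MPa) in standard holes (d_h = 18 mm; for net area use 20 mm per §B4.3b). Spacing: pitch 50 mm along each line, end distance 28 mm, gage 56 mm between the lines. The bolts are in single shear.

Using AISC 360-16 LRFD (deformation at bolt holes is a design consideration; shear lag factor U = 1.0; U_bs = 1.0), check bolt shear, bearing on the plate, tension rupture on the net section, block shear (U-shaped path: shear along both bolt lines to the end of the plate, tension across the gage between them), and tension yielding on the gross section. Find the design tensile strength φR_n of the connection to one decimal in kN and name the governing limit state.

Bolt shear: A_b = π(16)²/4 = 201.06 mm². φR_n = 0.75 × 579 × 201.06 × 6 × 1 = 523.9 kN.
Bearing (12 mm plate, F_u = 450 MPa): end bolts L_c = 28 − 18/2 = 19, R_n = min(1.2×19×12×450, 2.4×16×12×450) = 123.12 kN/bolt; interior L_c = 50 − 18 = 32, R_n = 207.36 kN/bolt. φR_n = 0.75 × (2×123.12 + 4×207.36) = 806.8 kN.
Tension rupture (net): A_n = (153 − 2×20)×12 = 1356 mm² (U = 1.0, A_e = A_n). φR_n = 0.75 × 450 × 1356 = 457.7 kN.
Block shear: shear path 2×[28+2×50] = 2×128 mm, A_gv = 3072, A_nv = 2×(128 − 2.5×20)×12 = 1872 mm²; tension across gage: (56 − 1×20)×12 = 432 mm². R_n = min(0.6×450×1872, 0.6×300×3072) + 1.0×450×432 = min(505.44, 552.96) + 194.4 = 699.84 kN. φR_n = 0.75 × 699.84 = 524.9 kN.
Tension yield (gross): A_g = 153×12 = 1836 mm². φR_n = 0.90 × 300 × 1836 = 495.7 kN.
Governing: min(523.9, 806.8, 457.7, 524.9, 495.7) = 457.7 kN → net-section rupture.

457.7 kN (net-section rupture governs)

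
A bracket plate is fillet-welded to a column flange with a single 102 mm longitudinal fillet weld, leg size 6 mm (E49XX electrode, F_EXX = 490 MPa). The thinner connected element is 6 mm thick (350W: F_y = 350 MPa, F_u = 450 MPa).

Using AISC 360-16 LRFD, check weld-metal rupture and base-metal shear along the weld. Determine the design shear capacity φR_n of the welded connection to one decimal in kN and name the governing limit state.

95.4 kN (weld metal governs)

Weld metal: throat = 0.707×6 = 4.242 mm, L = 102 mm. φR_n = 0.75 × 0.6 × 490 × 4.242 × 102 = 95.4 kN.
Base metal shear (6 mm plate): yield φR_n = 1.0×0.6×350×6×102 = 128.5 kN; rupture φR_n = 0.75×0.6×450×6×102 = 123.9 kN; take 123.9 kN (rupture).
Governing: min(95.4, 123.9) = 95.4 kN → weld metal.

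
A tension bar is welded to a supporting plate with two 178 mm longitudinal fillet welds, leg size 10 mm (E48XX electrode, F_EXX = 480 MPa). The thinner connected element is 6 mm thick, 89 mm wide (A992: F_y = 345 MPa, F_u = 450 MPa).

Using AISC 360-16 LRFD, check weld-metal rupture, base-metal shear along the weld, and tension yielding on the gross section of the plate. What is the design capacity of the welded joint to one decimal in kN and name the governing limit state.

165.8 kN (gross-section yield governs)

Weld metal: throat = 0.707×10 = 7.07 mm, L = 2×178 = 356 mm. φR_n = 0.75 × 0.6 × 480 × 7.07 × 356 = 543.7 kN.
Base metal shear (6 mm plate): yield φR_n = 1.0×0.6×345×6×356 = 442.2 kN; rupture φR_n = 0.75×0.6×450×6×356 = 432.5 kN; take 432.5 kN (rupture).
Tension yield (gross): A_g = 89×6 = 534 mm². φR_n = 0.90 × 345 × 534 = 165.8 kN.
Governing: min(543.7, 432.5, 165.8) = 165.8 kN → gross-section yield.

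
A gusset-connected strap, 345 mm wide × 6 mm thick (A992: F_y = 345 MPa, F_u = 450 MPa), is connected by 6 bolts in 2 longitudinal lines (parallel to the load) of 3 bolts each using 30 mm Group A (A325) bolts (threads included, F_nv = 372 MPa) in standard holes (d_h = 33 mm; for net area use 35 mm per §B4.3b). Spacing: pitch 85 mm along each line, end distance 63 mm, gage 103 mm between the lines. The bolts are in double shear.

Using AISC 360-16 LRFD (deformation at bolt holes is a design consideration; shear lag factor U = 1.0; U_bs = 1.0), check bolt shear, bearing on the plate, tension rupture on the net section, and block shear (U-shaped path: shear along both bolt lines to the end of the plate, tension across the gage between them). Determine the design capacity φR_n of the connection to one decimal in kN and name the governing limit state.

491.3 kN (block shear governs)

Bolt shear: A_b = π(30)²/4 = 706.86 mm². φR_n = 0.75 × 372 × 706.86 × 6 × 2 = 2366.6 kN.
Bearing (6 mm plate, F_u = 450 MPa): end bolts L_c = 63 − 33/2 = 46.5, R_n = min(1.2×46.5×6×450, 2.4×30×6×450) = 150.66 kN/bolt; interior L_c = 85 − 33 = 52, R_n = 168.48 kN/bolt. φR_n = 0.75 × (2×150.66 + 4×168.48) = 731.4 kN.
Tension rupture (net): A_n = (345 − 2×35)×6 = 1650 mm² (U = 1.0, A_e = A_n). φR_n = 0.75 × 450 × 1650 = 556.9 kN.
Block shear: shear path 2×[63+2×85] = 2×233 mm, A_gv = 2796, A_nv = 2×(233 − 2.5×35)×6 = 1746 mm²; tension across gage: (103 − 1×35)×6 = 408 mm². R_n = min(0.6×450×1746, 0.6×345×2796) + 1.0×450×408 = min(471.42, 578.77) + 183.6 = 655.02 kN. φR_n = 0.75 × 655.02 = 491.3 kN.
Governing: min(2366.6, 731.4, 556.9, 491.3) = 491.3 kN → block shear.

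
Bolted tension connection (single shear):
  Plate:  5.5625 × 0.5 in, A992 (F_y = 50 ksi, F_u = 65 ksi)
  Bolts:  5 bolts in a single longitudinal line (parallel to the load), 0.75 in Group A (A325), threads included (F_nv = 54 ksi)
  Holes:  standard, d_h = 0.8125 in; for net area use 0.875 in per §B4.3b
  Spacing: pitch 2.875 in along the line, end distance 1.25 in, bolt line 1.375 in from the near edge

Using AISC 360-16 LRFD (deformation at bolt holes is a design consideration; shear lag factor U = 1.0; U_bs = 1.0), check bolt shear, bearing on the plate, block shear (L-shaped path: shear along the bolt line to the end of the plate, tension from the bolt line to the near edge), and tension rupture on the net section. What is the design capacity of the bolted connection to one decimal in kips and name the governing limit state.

Bolt shear: A_b = π(0.75)²/4 = 0.44179 in². φR_n = 0.75 × 54 × 0.44179 × 5 × 1 = 89.5 kips.
Bearing (0.5 in plate, F_u = 65 ksi): end bolts L_c = 1.25 − 0.8125/2 = 0.84375, R_n = min(1.2×0.84375×0.5×65, 2.4×0.75×0.5×65) = 32.906 kips/bolt; interior L_c = 2.875 − 0.8125 = 2.0625, R_n = 58.5 kips/bolt. φR_n = 0.75 × (1×32.906 + 4×58.5) = 200.2 kips.
Block shear: shear path 1×[1.25+4×2.875] = 1×12.75 in, A_gv = 6.375, A_nv = 1×(12.75 − 4.5×0.875)×0.5 = 4.4063 in²; tension to near edge: (1.375 − 0.5×0.875)×0.5 = 0.46875 in². R_n = min(0.6×65×4.4063, 0.6×50×6.375) + 1.0×65×0.46875 = min(171.85, 191.25) + 30.469 = 202.32 kips. φR_n = 0.75 × 202.32 = 151.7 kips.
Tension rupture (net): A_n = (5.5625 − 1×0.875)×0.5 = 2.3438 in² (U = 1.0, A_e = A_n). φR_n = 0.75 × 65 × 2.3438 = 114.3 kips.
Governing: min(89.5, 200.2, 151.7, 114.3) = 89.5 kips → bolt shear.

89.5 kips (bolt shear governs)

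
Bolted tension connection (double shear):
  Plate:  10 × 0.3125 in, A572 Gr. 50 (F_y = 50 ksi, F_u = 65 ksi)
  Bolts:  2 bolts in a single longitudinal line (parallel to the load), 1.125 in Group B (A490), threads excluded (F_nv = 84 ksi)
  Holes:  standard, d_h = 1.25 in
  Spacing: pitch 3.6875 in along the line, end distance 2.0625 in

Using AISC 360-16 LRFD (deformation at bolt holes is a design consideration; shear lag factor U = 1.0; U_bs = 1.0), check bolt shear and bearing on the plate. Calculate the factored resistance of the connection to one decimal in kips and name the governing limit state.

Bolt shear: A_b = π(1.125)²/4 = 0.99402 in². φR_n = 0.75 × 84 × 0.99402 × 2 × 2 = 250.5 kips.
Bearing (0.3125 in plate, F_u = 65 ksi): end bolts L_c = 2.0625 − 1.25/2 = 1.4375, R_n = min(1.2×1.4375×0.3125×65, 2.4×1.125×0.3125×65) = 35.039 kips/bolt; interior L_c = 3.6875 − 1.25 = 2.4375, R_n = 54.844 kips/bolt. φR_n = 0.75 × (1×35.039 + 1×54.844) = 67.4 kips.
Governing: min(250.5, 67.4) = 67.4 kips → bearing.

67.4 kips (bearing governs)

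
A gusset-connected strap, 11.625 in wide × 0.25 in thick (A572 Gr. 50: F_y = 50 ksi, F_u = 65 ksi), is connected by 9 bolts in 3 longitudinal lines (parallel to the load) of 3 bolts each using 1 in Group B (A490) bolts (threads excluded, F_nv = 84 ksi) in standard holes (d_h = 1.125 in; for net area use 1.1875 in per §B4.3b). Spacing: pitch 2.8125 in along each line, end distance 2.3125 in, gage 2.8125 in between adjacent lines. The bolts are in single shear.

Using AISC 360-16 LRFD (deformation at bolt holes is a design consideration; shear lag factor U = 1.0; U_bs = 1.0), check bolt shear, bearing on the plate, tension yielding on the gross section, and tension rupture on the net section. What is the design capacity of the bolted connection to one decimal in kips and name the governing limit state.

98.3 kips (net-section rupture governs)

Bolt shear: A_b = π(1)²/4 = 0.7854 in². φR_n = 0.75 × 84 × 0.7854 × 9 × 1 = 445.3 kips.
Bearing (0.25 in plate, F_u = 65 ksi): end bolts L_c = 2.3125 − 1.125/2 = 1.75, R_n = min(1.2×1.75×0.25×65, 2.4×1×0.25×65) = 34.125 kips/bolt; interior L_c = 2.8125 − 1.125 = 1.6875, R_n = 32.906 kips/bolt. φR_n = 0.75 × (3×34.125 + 6×32.906) = 224.9 kips.
Tension yield (gross): A_g = 11.625×0.25 = 2.9063 in². φR_n = 0.90 × 50 × 2.9063 = 130.8 kips.
Tension rupture (net): A_n = (11.625 − 3×1.1875)×0.25 = 2.0156 in² (U = 1.0, A_e = A_n). φR_n = 0.75 × 65 × 2.0156 = 98.3 kips.
Governing: min(445.3, 224.9, 130.8, 98.3) = 98.3 kips → net-section rupture.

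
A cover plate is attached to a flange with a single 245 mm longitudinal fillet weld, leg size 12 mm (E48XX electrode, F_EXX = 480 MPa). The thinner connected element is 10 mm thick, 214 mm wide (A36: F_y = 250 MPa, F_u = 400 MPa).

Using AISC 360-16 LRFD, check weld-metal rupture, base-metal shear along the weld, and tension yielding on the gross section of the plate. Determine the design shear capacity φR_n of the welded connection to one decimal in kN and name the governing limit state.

Weld metal: throat = 0.707×12 = 8.484 mm, L = 245 mm. φR_n = 0.75 × 0.6 × 480 × 8.484 × 245 = 449.0 kN.
Base metal shear (10 mm plate): yield φR_n = 1.0×0.6×250×10×245 = 367.5 kN; rupture φR_n = 0.75×0.6×400×10×245 = 441.0 kN; take 367.5 kN (yield).
Tension yield (gross): A_g = 214×10 = 2140 mm². φR_n = 0.90 × 250 × 2140 = 481.5 kN.
Governing: min(449.0, 367.5, 481.5) = 367.5 kN → base-metal shear.

367.5 kN (base-metal shear governs)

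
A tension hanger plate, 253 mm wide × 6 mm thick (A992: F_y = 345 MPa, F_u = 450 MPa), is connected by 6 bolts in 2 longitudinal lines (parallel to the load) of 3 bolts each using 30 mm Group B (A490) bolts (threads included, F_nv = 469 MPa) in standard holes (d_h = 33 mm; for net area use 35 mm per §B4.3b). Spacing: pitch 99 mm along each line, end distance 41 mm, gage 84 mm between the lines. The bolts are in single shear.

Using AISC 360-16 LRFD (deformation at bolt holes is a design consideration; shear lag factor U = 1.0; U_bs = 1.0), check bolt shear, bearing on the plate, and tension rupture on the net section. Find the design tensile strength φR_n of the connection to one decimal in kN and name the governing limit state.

Bolt shear: A_b = π(30)²/4 = 706.86 mm². φR_n = 0.75 × 469 × 706.86 × 6 × 1 = 1491.8 kN.
Bearing (6 mm plate, F_u = 450 MPa): end bolts L_c = 41 − 33/2 = 24.5, R_n = min(1.2×24.5×6×450, 2.4×30×6×450) = 79.38 kN/bolt; interior L_c = 99 − 33 = 66, R_n = 194.4 kN/bolt. φR_n = 0.75 × (2×79.38 + 4×194.4) = 702.3 kN.
Tension rupture (net): A_n = (253 − 2×35)×6 = 1098 mm² (U = 1.0, A_e = A_n). φR_n = 0.75 × 450 × 1098 = 370.6 kN.
Governing: min(1491.8, 702.3, 370.6) = 370.6 kN → net-section rupture.

370.6 kN (net-section rupture governs)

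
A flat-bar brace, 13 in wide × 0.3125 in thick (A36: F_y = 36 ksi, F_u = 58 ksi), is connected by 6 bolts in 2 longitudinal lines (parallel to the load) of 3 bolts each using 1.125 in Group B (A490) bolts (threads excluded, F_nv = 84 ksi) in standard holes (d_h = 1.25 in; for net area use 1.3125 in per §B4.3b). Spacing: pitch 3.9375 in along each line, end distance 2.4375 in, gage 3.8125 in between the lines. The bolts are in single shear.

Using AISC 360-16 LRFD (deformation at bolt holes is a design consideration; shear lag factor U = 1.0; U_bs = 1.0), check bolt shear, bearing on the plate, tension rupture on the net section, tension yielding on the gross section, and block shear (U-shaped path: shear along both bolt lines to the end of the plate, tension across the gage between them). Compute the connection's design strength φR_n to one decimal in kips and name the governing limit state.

131.6 kips (gross-section yield governs)

Bolt shear: A_b = π(1.125)²/4 = 0.99402 in². φR_n = 0.75 × 84 × 0.99402 × 6 × 1 = 375.7 kips.
Bearing (0.3125 in plate, F_u = 58 ksi): end bolts L_c = 2.4375 − 1.25/2 = 1.8125, R_n = min(1.2×1.8125×0.3125×58, 2.4×1.125×0.3125×58) = 39.422 kips/bolt; interior L_c = 3.9375 − 1.25 = 2.6875, R_n = 48.938 kips/bolt. φR_n = 0.75 × (2×39.422 + 4×48.938) = 205.9 kips.
Tension rupture (net): A_n = (13 − 2×1.3125)×0.3125 = 3.2422 in² (U = 1.0, A_e = A_n). φR_n = 0.75 × 58 × 3.2422 = 141.0 kips.
Tension yield (gross): A_g = 13×0.3125 = 4.0625 in². φR_n = 0.90 × 36 × 4.0625 = 131.6 kips.
Block shear: shear path 2×[2.4375+2×3.9375] = 2×10.3125 in, A_gv = 6.4453, A_nv = 2×(10.3125 − 2.5×1.3125)×0.3125 = 4.3945 in²; tension across gage: (3.8125 − 1×1.3125)×0.3125 = 0.78125 in². R_n = min(0.6×58×4.3945, 0.6×36×6.4453) + 1.0×58×0.78125 = min(152.93, 139.22) + 45.313 = 184.53 kips. φR_n = 0.75 × 184.53 = 138.4 kips.
Governing: min(375.7, 205.9, 141.0, 131.6, 138.4) = 131.6 kips → gross-section yield.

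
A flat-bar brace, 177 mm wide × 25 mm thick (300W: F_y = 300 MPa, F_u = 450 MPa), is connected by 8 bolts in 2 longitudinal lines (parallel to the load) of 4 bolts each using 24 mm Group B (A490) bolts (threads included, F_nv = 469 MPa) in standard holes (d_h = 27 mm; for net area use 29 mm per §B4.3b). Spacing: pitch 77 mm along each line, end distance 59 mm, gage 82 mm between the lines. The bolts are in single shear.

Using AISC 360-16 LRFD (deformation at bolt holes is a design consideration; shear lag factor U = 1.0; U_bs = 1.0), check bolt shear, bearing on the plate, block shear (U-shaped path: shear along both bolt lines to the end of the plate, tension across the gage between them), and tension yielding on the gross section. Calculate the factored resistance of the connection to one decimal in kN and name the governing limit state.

1194.8 kN (gross-section yield governs)

Bolt shear: A_b = π(24)²/4 = 452.39 mm². φR_n = 0.75 × 469 × 452.39 × 8 × 1 = 1273.0 kN.
Bearing (25 mm plate, F_u = 450 MPa): end bolts L_c = 59 − 27/2 = 45.5, R_n = min(1.2×45.5×25×450, 2.4×24×25×450) = 614.25 kN/bolt; interior L_c = 77 − 27 = 50, R_n = 648 kN/bolt. φR_n = 0.75 × (2×614.25 + 6×648) = 3837.4 kN.
Block shear: shear path 2×[59+3×77] = 2×290 mm, A_gv = 14500, A_nv = 2×(290 − 3.5×29)×25 = 9425 mm²; tension across gage: (82 − 1×29)×25 = 1325 mm². R_n = min(0.6×450×9425, 0.6×300×14500) + 1.0×450×1325 = min(2544.8, 2610) + 596.25 = 3141.1 kN. φR_n = 0.75 × 3141.1 = 2355.8 kN.
Tension yield (gross): A_g = 177×25 = 4425 mm². φR_n = 0.90 × 300 × 4425 = 1194.8 kN.
Governing: min(1273.0, 3837.4, 2355.8, 1194.8) = 1194.8 kN → gross-section yield.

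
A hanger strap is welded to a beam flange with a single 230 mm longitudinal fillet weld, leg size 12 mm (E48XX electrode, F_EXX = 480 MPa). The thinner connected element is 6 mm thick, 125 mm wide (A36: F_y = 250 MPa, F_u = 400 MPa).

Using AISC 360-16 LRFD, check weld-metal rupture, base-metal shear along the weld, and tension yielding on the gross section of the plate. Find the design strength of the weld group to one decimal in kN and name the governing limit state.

168.8 kN (gross-section yield governs)

Weld metal: throat = 0.707×12 = 8.484 mm, L = 230 mm. φR_n = 0.75 × 0.6 × 480 × 8.484 × 230 = 421.5 kN.
Base metal shear (6 mm plate): yield φR_n = 1.0×0.6×250×6×230 = 207.0 kN; rupture φR_n = 0.75×0.6×400×6×230 = 248.4 kN; take 207.0 kN (yield).
Tension yield (gross): A_g = 125×6 = 750 mm². φR_n = 0.90 × 250 × 750 = 168.8 kN.
Governing: min(421.5, 207.0, 168.8) = 168.8 kN → gross-section yield.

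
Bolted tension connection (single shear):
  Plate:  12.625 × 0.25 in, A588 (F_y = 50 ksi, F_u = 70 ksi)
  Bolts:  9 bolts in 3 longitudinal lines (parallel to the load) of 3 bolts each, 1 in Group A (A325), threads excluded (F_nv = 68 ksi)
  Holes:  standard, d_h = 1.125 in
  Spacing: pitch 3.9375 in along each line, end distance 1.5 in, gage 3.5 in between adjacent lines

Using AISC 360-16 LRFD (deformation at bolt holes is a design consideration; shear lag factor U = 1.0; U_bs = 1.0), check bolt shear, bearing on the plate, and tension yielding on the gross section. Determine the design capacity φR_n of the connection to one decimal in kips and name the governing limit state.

Bolt shear: A_b = π(1)²/4 = 0.7854 in². φR_n = 0.75 × 68 × 0.7854 × 9 × 1 = 360.5 kips.
Bearing (0.25 in plate, F_u = 70 ksi): end bolts L_c = 1.5 − 1.125/2 = 0.9375, R_n = min(1.2×0.9375×0.25×70, 2.4×1×0.25×70) = 19.688 kips/bolt; interior L_c = 3.9375 − 1.125 = 2.8125, R_n = 42 kips/bolt. φR_n = 0.75 × (3×19.688 + 6×42) = 233.3 kips.
Tension yield (gross): A_g = 12.625×0.25 = 3.1563 in². φR_n = 0.90 × 50 × 3.1563 = 142.0 kips.
Governing: min(360.5, 233.3, 142.0) = 142.0 kips → gross-section yield.

142.0 kips (gross-section yield governs)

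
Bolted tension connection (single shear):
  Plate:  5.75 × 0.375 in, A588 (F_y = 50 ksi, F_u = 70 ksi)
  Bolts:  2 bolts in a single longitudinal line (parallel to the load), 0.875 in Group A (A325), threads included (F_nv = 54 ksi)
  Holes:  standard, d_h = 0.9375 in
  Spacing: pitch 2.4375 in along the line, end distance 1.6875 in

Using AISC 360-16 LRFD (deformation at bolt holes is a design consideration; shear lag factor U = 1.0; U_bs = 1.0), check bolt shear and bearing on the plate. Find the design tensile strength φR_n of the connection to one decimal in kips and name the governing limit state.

48.7 kips (bolt shear governs)

Bolt shear: A_b = π(0.875)²/4 = 0.60132 in². φR_n = 0.75 × 54 × 0.60132 × 2 × 1 = 48.7 kips.
Bearing (0.375 in plate, F_u = 70 ksi): end bolts L_c = 1.6875 − 0.9375/2 = 1.21875, R_n = min(1.2×1.21875×0.375×70, 2.4×0.875×0.375×70) = 38.391 kips/bolt; interior L_c = 2.4375 − 0.9375 = 1.5, R_n = 47.25 kips/bolt. φR_n = 0.75 × (1×38.391 + 1×47.25) = 64.2 kips.
Governing: min(48.7, 64.2) = 48.7 kips → bolt shear.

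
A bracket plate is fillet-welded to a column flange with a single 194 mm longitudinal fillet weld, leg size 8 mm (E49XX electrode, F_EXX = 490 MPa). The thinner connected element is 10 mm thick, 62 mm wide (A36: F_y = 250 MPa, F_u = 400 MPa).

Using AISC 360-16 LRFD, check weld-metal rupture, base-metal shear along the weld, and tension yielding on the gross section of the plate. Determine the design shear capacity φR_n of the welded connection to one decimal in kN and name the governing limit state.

Weld metal: throat = 0.707×8 = 5.656 mm, L = 194 mm. φR_n = 0.75 × 0.6 × 490 × 5.656 × 194 = 241.9 kN.
Base metal shear (10 mm plate): yield φR_n = 1.0×0.6×250×10×194 = 291.0 kN; rupture φR_n = 0.75×0.6×400×10×194 = 349.2 kN; take 291.0 kN (yield).
Tension yield (gross): A_g = 62×10 = 620 mm². φR_n = 0.90 × 250 × 620 = 139.5 kN.
Governing: min(241.9, 291.0, 139.5) = 139.5 kN → gross-section yield.

139.5 kN (gross-section yield governs)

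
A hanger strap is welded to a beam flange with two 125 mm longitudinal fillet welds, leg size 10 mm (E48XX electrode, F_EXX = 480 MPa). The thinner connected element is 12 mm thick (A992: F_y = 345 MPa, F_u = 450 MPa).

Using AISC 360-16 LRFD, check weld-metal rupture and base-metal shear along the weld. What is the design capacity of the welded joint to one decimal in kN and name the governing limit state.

Weld metal: throat = 0.707×10 = 7.07 mm, L = 2×125 = 250 mm. φR_n = 0.75 × 0.6 × 480 × 7.07 × 250 = 381.8 kN.
Base metal shear (12 mm plate): yield φR_n = 1.0×0.6×345×12×250 = 621.0 kN; rupture φR_n = 0.75×0.6×450×12×250 = 607.5 kN; take 607.5 kN (rupture).
Governing: min(381.8, 607.5) = 381.8 kN → weld metal.

381.8 kN (weld metal governs)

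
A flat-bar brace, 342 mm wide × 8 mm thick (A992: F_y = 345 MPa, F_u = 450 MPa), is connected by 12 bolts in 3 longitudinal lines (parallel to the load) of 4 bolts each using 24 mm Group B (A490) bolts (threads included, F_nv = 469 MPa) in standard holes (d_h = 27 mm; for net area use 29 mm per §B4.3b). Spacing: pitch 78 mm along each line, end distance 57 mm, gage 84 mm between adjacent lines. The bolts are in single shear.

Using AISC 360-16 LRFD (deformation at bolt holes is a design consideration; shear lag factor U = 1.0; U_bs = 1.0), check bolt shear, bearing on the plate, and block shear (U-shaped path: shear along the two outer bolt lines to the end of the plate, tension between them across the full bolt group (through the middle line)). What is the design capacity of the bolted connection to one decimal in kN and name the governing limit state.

Bolt shear: A_b = π(24)²/4 = 452.39 mm². φR_n = 0.75 × 469 × 452.39 × 12 × 1 = 1909.5 kN.
Bearing (8 mm plate, F_u = 450 MPa): end bolts L_c = 57 − 27/2 = 43.5, R_n = min(1.2×43.5×8×450, 2.4×24×8×450) = 187.92 kN/bolt; interior L_c = 78 − 27 = 51, R_n = 207.36 kN/bolt. φR_n = 0.75 × (3×187.92 + 9×207.36) = 1822.5 kN.
Block shear: shear path 2×[57+3×78] = 2×291 mm, A_gv = 4656, A_nv = 2×(291 − 3.5×29)×8 = 3032 mm²; tension across gage: (168 − 2×29)×8 = 880 mm². R_n = min(0.6×450×3032, 0.6×345×4656) + 1.0×450×880 = min(818.64, 963.79) + 396 = 1214.6 kN. φR_n = 0.75 × 1214.6 = 911.0 kN.
Governing: min(1909.5, 1822.5, 911.0) = 911.0 kN → block shear.

911.0 kN (block shear governs)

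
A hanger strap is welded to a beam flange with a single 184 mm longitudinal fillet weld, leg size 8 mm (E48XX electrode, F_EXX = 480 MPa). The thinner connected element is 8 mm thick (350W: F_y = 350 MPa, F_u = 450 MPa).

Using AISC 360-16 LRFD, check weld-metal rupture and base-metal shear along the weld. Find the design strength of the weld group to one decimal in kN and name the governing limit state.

Weld metal: throat = 0.707×8 = 5.656 mm, L = 184 mm. φR_n = 0.75 × 0.6 × 480 × 5.656 × 184 = 224.8 kN.
Base metal shear (8 mm plate): yield φR_n = 1.0×0.6×350×8×184 = 309.1 kN; rupture φR_n = 0.75×0.6×450×8×184 = 298.1 kN; take 298.1 kN (rupture).
Governing: min(224.8, 298.1) = 224.8 kN → weld metal.

224.8 kN (weld metal governs)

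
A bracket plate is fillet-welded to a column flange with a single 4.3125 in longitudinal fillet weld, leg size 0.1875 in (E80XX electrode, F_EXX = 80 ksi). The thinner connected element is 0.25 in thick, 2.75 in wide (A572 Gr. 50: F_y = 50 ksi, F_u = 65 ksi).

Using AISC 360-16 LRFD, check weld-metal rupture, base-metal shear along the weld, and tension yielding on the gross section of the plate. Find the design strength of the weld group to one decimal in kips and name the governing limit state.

20.6 kips (weld metal governs)

Weld metal: throat = 0.707×0.1875 = 0.13256 in, L = 4.3125 in. φR_n = 0.75 × 0.6 × 80 × 0.13256 × 4.3125 = 20.6 kips.
Base metal shear (0.25 in plate): yield φR_n = 1.0×0.6×50×0.25×4.3125 = 32.3 kips; rupture φR_n = 0.75×0.6×65×0.25×4.3125 = 31.5 kips; take 31.5 kips (rupture).
Tension yield (gross): A_g = 2.75×0.25 = 0.6875 in². φR_n = 0.90 × 50 × 0.6875 = 30.9 kips.
Governing: min(20.6, 31.5, 30.9) = 20.6 kips → weld metal.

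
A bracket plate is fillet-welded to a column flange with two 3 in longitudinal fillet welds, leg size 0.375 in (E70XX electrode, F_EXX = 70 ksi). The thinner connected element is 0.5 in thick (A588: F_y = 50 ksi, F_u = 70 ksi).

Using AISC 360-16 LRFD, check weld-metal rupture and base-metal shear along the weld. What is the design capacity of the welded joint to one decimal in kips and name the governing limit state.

Weld metal: throat = 0.707×0.375 = 0.26513 in, L = 2×3 = 6 in. φR_n = 0.75 × 0.6 × 70 × 0.26513 × 6 = 50.1 kips.
Base metal shear (0.5 in plate): yield φR_n = 1.0×0.6×50×0.5×6 = 90.0 kips; rupture φR_n = 0.75×0.6×70×0.5×6 = 94.5 kips; take 90.0 kips (yield).
Governing: min(50.1, 90.0) = 50.1 kips → weld metal.

50.1 kips (weld metal governs)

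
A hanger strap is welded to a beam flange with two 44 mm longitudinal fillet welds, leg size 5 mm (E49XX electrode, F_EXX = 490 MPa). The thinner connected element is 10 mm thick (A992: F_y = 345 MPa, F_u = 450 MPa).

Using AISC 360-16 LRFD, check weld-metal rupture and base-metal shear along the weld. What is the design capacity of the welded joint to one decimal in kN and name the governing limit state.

68.6 kN (weld metal governs)

Weld metal: throat = 0.707×5 = 3.535 mm, L = 2×44 = 88 mm. φR_n = 0.75 × 0.6 × 490 × 3.535 × 88 = 68.6 kN.
Base metal shear (10 mm plate): yield φR_n = 1.0×0.6×345×10×88 = 182.2 kN; rupture φR_n = 0.75×0.6×450×10×88 = 178.2 kN; take 178.2 kN (rupture).
Governing: min(68.6, 178.2) = 68.6 kN → weld metal.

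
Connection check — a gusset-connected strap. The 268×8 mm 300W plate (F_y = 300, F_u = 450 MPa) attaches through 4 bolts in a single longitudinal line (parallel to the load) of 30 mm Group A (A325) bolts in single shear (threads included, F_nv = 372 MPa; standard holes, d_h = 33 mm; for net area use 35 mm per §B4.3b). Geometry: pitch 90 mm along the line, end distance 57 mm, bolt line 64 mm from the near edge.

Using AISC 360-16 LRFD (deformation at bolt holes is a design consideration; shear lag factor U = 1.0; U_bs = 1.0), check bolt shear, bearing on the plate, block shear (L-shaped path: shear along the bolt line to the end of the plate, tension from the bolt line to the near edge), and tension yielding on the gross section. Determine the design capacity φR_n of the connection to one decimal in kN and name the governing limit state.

Bolt shear: A_b = π(30)²/4 = 706.86 mm². φR_n = 0.75 × 372 × 706.86 × 4 × 1 = 788.9 kN.
Bearing (8 mm plate, F_u = 450 MPa): end bolts L_c = 57 − 33/2 = 40.5, R_n = min(1.2×40.5×8×450, 2.4×30×8×450) = 174.96 kN/bolt; interior L_c = 90 − 33 = 57, R_n = 246.24 kN/bolt. φR_n = 0.75 × (1×174.96 + 3×246.24) = 685.3 kN.
Block shear: shear path 1×[57+3×90] = 1×327 mm, A_gv = 2616, A_nv = 1×(327 − 3.5×35)×8 = 1636 mm²; tension to near edge: (64 − 0.5×35)×8 = 372 mm². R_n = min(0.6×450×1636, 0.6×300×2616) + 1.0×450×372 = min(441.72, 470.88) + 167.4 = 609.12 kN. φR_n = 0.75 × 609.12 = 456.8 kN.
Tension yield (gross): A_g = 268×8 = 2144 mm². φR_n = 0.90 × 300 × 2144 = 578.9 kN.
Governing: min(788.9, 685.3, 456.8, 578.9) = 456.8 kN → block shear.

456.8 kN (block shear governs)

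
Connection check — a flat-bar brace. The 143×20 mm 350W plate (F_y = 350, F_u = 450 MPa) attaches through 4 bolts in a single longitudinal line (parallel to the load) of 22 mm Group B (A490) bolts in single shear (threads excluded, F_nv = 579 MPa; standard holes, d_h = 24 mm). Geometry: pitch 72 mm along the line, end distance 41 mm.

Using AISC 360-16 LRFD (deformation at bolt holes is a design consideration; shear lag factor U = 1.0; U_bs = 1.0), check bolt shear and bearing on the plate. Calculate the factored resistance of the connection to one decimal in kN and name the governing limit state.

Bolt shear: A_b = π(22)²/4 = 380.13 mm². φR_n = 0.75 × 579 × 380.13 × 4 × 1 = 660.3 kN.
Bearing (20 mm plate, F_u = 450 MPa): end bolts L_c = 41 − 24/2 = 29, R_n = min(1.2×29×20×450, 2.4×22×20×450) = 313.2 kN/bolt; interior L_c = 72 − 24 = 48, R_n = 475.2 kN/bolt. φR_n = 0.75 × (1×313.2 + 3×475.2) = 1304.1 kN.
Governing: min(660.3, 1304.1) = 660.3 kN → bolt shear.

660.3 kN (bolt shear governs)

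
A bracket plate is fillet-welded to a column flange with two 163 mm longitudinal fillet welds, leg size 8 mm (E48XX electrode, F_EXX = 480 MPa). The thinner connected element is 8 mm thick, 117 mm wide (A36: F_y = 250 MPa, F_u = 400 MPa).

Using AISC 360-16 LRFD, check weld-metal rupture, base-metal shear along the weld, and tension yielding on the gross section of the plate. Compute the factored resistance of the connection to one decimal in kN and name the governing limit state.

Weld metal: throat = 0.707×8 = 5.656 mm, L = 2×163 = 326 mm. φR_n = 0.75 × 0.6 × 480 × 5.656 × 326 = 398.3 kN.
Base metal shear (8 mm plate): yield φR_n = 1.0×0.6×250×8×326 = 391.2 kN; rupture φR_n = 0.75×0.6×400×8×326 = 469.4 kN; take 391.2 kN (yield).
Tension yield (gross): A_g = 117×8 = 936 mm². φR_n = 0.90 × 250 × 936 = 210.6 kN.
Governing: min(398.3, 391.2, 210.6) = 210.6 kN → gross-section yield.

210.6 kN (gross-section yield governs)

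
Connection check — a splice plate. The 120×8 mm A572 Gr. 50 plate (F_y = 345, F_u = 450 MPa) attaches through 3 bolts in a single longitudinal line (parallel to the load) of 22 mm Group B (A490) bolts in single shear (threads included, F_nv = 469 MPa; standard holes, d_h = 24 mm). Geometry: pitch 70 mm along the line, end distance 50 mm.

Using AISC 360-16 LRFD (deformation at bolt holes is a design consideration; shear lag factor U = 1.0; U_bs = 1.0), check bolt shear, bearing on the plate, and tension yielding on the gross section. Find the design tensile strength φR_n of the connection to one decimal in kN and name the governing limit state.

Bolt shear: A_b = π(22)²/4 = 380.13 mm². φR_n = 0.75 × 469 × 380.13 × 3 × 1 = 401.1 kN.
Bearing (8 mm plate, F_u = 450 MPa): end bolts L_c = 50 − 24/2 = 38, R_n = min(1.2×38×8×450, 2.4×22×8×450) = 164.16 kN/bolt; interior L_c = 70 − 24 = 46, R_n = 190.08 kN/bolt. φR_n = 0.75 × (1×164.16 + 2×190.08) = 408.2 kN.
Tension yield (gross): A_g = 120×8 = 960 mm². φR_n = 0.90 × 345 × 960 = 298.1 kN.
Governing: min(401.1, 408.2, 298.1) = 298.1 kN → gross-section yield.

298.1 kN (gross-section yield governs)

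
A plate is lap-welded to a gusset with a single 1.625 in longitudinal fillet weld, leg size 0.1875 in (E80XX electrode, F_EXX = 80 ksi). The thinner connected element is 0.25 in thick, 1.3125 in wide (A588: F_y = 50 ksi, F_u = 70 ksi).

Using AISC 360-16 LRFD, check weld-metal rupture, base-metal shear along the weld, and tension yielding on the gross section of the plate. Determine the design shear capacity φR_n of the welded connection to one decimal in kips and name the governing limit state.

7.8 kips (weld metal governs)

Weld metal: throat = 0.707×0.1875 = 0.13256 in, L = 1.625 in. φR_n = 0.75 × 0.6 × 80 × 0.13256 × 1.625 = 7.8 kips.
Base metal shear (0.25 in plate): yield φR_n = 1.0×0.6×50×0.25×1.625 = 12.2 kips; rupture φR_n = 0.75×0.6×70×0.25×1.625 = 12.8 kips; take 12.2 kips (yield).
Tension yield (gross): A_g = 1.3125×0.25 = 0.32813 in². φR_n = 0.90 × 50 × 0.32813 = 14.8 kips.
Governing: min(7.8, 12.2, 14.8) = 7.8 kips → weld metal.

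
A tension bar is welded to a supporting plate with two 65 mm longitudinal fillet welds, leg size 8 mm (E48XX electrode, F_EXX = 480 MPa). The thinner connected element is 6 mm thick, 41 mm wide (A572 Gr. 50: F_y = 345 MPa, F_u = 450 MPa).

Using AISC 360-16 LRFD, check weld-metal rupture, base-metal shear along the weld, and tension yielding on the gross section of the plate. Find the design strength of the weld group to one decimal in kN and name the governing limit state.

Weld metal: throat = 0.707×8 = 5.656 mm, L = 2×65 = 130 mm. φR_n = 0.75 × 0.6 × 480 × 5.656 × 130 = 158.8 kN.
Base metal shear (6 mm plate): yield φR_n = 1.0×0.6×345×6×130 = 161.5 kN; rupture φR_n = 0.75×0.6×450×6×130 = 158.0 kN; take 158.0 kN (rupture).
Tension yield (gross): A_g = 41×6 = 246 mm². φR_n = 0.90 × 345 × 246 = 76.4 kN.
Governing: min(158.8, 158.0, 76.4) = 76.4 kN → gross-section yield.

76.4 kN (gross-section yield governs)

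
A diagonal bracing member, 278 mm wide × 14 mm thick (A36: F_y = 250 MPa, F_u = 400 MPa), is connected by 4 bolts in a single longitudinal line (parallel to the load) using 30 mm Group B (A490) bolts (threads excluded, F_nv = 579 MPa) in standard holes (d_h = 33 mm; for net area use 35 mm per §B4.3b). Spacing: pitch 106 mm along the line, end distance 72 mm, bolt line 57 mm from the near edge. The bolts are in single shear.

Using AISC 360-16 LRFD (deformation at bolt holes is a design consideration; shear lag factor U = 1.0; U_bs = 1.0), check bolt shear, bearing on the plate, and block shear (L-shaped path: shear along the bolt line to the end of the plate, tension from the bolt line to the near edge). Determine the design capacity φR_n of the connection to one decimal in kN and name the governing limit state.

Bolt shear: A_b = π(30)²/4 = 706.86 mm². φR_n = 0.75 × 579 × 706.86 × 4 × 1 = 1227.8 kN.
Bearing (14 mm plate, F_u = 400 MPa): end bolts L_c = 72 − 33/2 = 55.5, R_n = min(1.2×55.5×14×400, 2.4×30×14×400) = 372.96 kN/bolt; interior L_c = 106 − 33 = 73, R_n = 403.2 kN/bolt. φR_n = 0.75 × (1×372.96 + 3×403.2) = 1186.9 kN.
Block shear: shear path 1×[72+3×106] = 1×390 mm, A_gv = 5460, A_nv = 1×(390 − 3.5×35)×14 = 3745 mm²; tension to near edge: (57 − 0.5×35)×14 = 553 mm². R_n = min(0.6×400×3745, 0.6×250×5460) + 1.0×400×553 = min(898.8, 819) + 221.2 = 1040.2 kN. φR_n = 0.75 × 1040.2 = 780.2 kN.
Governing: min(1227.8, 1186.9, 780.2) = 780.2 kN → block shear.

780.2 kN (block shear governs)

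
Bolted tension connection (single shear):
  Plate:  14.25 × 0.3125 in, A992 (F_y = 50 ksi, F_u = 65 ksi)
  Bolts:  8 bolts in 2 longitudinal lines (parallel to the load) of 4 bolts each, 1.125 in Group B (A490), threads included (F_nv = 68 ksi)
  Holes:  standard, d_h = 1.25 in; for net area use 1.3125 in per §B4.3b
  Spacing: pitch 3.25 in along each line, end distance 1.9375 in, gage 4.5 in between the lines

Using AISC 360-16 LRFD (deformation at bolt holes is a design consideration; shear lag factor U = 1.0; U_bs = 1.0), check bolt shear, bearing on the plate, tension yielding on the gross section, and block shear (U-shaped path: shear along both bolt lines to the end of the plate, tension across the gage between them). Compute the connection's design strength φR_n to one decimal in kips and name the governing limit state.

Bolt shear: A_b = π(1.125)²/4 = 0.99402 in². φR_n = 0.75 × 68 × 0.99402 × 8 × 1 = 405.6 kips.
Bearing (0.3125 in plate, F_u = 65 ksi): end bolts L_c = 1.9375 − 1.25/2 = 1.3125, R_n = min(1.2×1.3125×0.3125×65, 2.4×1.125×0.3125×65) = 31.992 kips/bolt; interior L_c = 3.25 − 1.25 = 2, R_n = 48.75 kips/bolt. φR_n = 0.75 × (2×31.992 + 6×48.75) = 267.4 kips.
Tension yield (gross): A_g = 14.25×0.3125 = 4.4531 in². φR_n = 0.90 × 50 × 4.4531 = 200.4 kips.
Block shear: shear path 2×[1.9375+3×3.25] = 2×11.6875 in, A_gv = 7.3047, A_nv = 2×(11.6875 − 3.5×1.3125)×0.3125 = 4.4336 in²; tension across gage: (4.5 − 1×1.3125)×0.3125 = 0.99609 in². R_n = min(0.6×65×4.4336, 0.6×50×7.3047) + 1.0×65×0.99609 = min(172.91, 219.14) + 64.746 = 237.66 kips. φR_n = 0.75 × 237.66 = 178.2 kips.
Governing: min(405.6, 267.4, 200.4, 178.2) = 178.2 kips → block shear.

178.2 kips (block shear governs)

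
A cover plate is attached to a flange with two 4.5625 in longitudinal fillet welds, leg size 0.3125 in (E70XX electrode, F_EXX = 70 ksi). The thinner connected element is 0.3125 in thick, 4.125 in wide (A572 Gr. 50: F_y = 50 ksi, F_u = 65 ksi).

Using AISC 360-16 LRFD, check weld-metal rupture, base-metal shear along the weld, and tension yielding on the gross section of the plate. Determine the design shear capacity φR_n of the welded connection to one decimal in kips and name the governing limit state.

Weld metal: throat = 0.707×0.3125 = 0.22094 in, L = 2×4.5625 = 9.125 in. φR_n = 0.75 × 0.6 × 70 × 0.22094 × 9.125 = 63.5 kips.
Base metal shear (0.3125 in plate): yield φR_n = 1.0×0.6×50×0.3125×9.125 = 85.5 kips; rupture φR_n = 0.75×0.6×65×0.3125×9.125 = 83.4 kips; take 83.4 kips (rupture).
Tension yield (gross): A_g = 4.125×0.3125 = 1.2891 in². φR_n = 0.90 × 50 × 1.2891 = 58.0 kips.
Governing: min(63.5, 83.4, 58.0) = 58.0 kips → gross-section yield.

58.0 kips (gross-section yield governs)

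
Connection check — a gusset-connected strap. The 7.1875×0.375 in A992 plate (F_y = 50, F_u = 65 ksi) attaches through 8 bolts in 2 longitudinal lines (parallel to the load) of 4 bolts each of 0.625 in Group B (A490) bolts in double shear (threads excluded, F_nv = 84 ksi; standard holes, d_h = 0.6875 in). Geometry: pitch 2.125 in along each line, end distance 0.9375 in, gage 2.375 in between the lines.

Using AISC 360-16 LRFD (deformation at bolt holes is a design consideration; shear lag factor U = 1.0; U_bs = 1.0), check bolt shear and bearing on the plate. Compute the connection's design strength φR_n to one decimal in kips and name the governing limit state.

190.6 kips (bearing governs)

Bolt shear: A_b = π(0.625)²/4 = 0.3068 in². φR_n = 0.75 × 84 × 0.3068 × 8 × 2 = 309.3 kips.
Bearing (0.375 in plate, F_u = 65 ksi): end bolts L_c = 0.9375 − 0.6875/2 = 0.59375, R_n = min(1.2×0.59375×0.375×65, 2.4×0.625×0.375×65) = 17.367 kips/bolt; interior L_c = 2.125 − 0.6875 = 1.4375, R_n = 36.563 kips/bolt. φR_n = 0.75 × (2×17.367 + 6×36.563) = 190.6 kips.
Governing: min(309.3, 190.6) = 190.6 kips → bearing.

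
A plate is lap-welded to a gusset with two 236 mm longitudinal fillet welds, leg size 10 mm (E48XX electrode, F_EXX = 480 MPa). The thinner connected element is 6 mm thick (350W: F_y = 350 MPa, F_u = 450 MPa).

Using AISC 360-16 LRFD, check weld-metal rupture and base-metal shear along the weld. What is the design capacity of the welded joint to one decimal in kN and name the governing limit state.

Weld metal: throat = 0.707×10 = 7.07 mm, L = 2×236 = 472 mm. φR_n = 0.75 × 0.6 × 480 × 7.07 × 472 = 720.8 kN.
Base metal shear (6 mm plate): yield φR_n = 1.0×0.6×350×6×472 = 594.7 kN; rupture φR_n = 0.75×0.6×450×6×472 = 573.5 kN; take 573.5 kN (rupture).
Governing: min(720.8, 573.5) = 573.5 kN → base-metal shear.

573.5 kN (base-metal shear governs)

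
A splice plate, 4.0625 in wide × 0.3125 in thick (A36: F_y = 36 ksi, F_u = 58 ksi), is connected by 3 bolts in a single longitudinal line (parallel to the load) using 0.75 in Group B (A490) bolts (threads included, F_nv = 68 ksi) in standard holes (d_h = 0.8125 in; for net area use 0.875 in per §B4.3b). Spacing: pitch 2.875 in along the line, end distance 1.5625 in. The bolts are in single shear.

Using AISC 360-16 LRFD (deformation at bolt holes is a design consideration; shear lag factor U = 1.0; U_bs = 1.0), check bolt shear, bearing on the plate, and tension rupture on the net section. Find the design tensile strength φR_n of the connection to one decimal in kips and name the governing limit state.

Bolt shear: A_b = π(0.75)²/4 = 0.44179 in². φR_n = 0.75 × 68 × 0.44179 × 3 × 1 = 67.6 kips.
Bearing (0.3125 in plate, F_u = 58 ksi): end bolts L_c = 1.5625 − 0.8125/2 = 1.15625, R_n = min(1.2×1.15625×0.3125×58, 2.4×0.75×0.3125×58) = 25.148 kips/bolt; interior L_c = 2.875 − 0.8125 = 2.0625, R_n = 32.625 kips/bolt. φR_n = 0.75 × (1×25.148 + 2×32.625) = 67.8 kips.
Tension rupture (net): A_n = (4.0625 − 1×0.875)×0.3125 = 0.99609 in² (U = 1.0, A_e = A_n). φR_n = 0.75 × 58 × 0.99609 = 43.3 kips.
Governing: min(67.6, 67.8, 43.3) = 43.3 kips → net-section rupture.

43.3 kips (net-section rupture governs)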